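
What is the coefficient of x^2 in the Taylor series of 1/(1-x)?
1/(1-x)=Σ x^n for |x|<1
All coefficients are 1

Answer: 1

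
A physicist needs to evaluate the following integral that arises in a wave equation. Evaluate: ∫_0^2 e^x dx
Antiderivative: e^x
Evaluate: (e^2 - 1)

Answer: e^2 - 1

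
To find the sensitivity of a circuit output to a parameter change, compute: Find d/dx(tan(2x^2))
Chain rule: d/dx[tan(u)]=sec²(u)·u' where u=2x^2
u'=4x

Answer: 4x·sec²(2x^2)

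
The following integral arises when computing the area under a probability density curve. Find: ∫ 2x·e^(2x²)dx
Let u = 2x², du = 4x dx
∫ (1/2)e^u du = e^u/2+C

Answer: e^(2x²)/2+C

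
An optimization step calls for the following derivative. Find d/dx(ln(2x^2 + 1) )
Chain rule: d/dx[ln(u)]=u'/u where u=2x^2+1
u'=4x

Answer: (4x)/(2x^2+1)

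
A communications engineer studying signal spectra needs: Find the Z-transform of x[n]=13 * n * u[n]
Z{n * u[n]}=z/(z-1)^2
By linearity: Z{13 * n * u[n]}=13z/(z-1)^2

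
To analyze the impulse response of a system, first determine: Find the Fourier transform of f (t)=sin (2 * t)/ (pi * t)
sin(W * t)/(pi * t)=(W/pi) * sinc(W * t/pi) is the impulse response of the ideal low-pass filter with cutoff W (here W=2).
Its Fourier transform is a rectangular function:
F(omega)=1 for |omega| < 2, 0 otherwise

Answer: rect(omega/4) [i.e., 1 for |omega| < 2, 0 otherwise]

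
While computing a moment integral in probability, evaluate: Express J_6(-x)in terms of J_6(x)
For integer n: J_n(-x) = (-1)^n J_n(x)
With n = 6: J_6(-x) = (-1)^6 J_6(x) = J_6(x)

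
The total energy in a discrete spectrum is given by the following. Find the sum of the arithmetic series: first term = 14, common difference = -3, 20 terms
Last term: a_n=14 + (20 - 1)·-3=-43
Sum=n(a_1 + a_n)/2=20(14 + (-43))/2=-290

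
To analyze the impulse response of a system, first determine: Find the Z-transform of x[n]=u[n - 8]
Using the time-shift property: Z{u[n-8]} = z^(-8)*z/(z-1)
= z^(-7)/(z-1)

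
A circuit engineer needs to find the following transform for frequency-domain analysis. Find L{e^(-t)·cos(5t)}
First shifting: L{e^(at)f(t)} = F(s-a)
L{cos(5t)} = s/(s²+25)
Shift: (s+1)/((s+1)²+25)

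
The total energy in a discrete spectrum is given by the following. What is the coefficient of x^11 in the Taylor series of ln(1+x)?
ln(1+x) = Σ (-1)^(n+1) x^n/n
Coefficient of x^11 = (-1)^12/11 = 1/11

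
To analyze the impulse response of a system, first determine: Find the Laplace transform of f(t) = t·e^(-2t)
L{t·e^(at)}=1/(s-a)²
L{t·e^(-2t)}=1/(s + 2)²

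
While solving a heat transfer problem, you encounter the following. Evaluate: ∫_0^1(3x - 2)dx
Step 1: Find antiderivative F(x) = (3/2)x^2 - 2x
Step 2: F(1) - F(0) = -1/2 - (0) = -1/2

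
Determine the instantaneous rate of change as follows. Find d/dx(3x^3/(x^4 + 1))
Quotient rule: (f/g)'=(f'g - fg')/g²
f=3x^3, f'=9x^2
g=x^4 + 1, g'=4x^3

Answer: (9x^2·(x^4 + 1) - 12x^6)/(x^4 + 1)²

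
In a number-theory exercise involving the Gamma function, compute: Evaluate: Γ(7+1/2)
Γ(n + 1/2)=(2n)!√π/(4^n·n!)
=87178291200√π/(16384·5040)=(135135/128)·√π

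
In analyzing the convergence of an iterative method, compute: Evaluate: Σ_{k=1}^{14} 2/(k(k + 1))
Partial fractions: 2/(k(k+1)) = 2/k - 2/(k+1)
Telescoping sum: 2(1-1/15) = 2·14/15

Answer: 28/15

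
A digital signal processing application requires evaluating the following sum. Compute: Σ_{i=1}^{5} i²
Using formula: Σ i^2 = n(n + 1)(2n + 1)/6 = 5·6·11/6 = 55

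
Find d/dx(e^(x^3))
Chain rule: d/dx[e^u]=e^u · u' where u=x^3
u'=3x^2

Answer: 3x^2·e^(x^3)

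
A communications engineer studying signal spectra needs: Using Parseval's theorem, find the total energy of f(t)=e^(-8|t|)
Parseval's theorem: E=integral |f(t)|^2 dt=(1/2pi) integral |F(omega)|^2 domega
E=integral_{-inf}^{inf} e^(-16|t|) dt=2 * integral_0^inf e^(-16t) dt=2/(2 * 8)=1/8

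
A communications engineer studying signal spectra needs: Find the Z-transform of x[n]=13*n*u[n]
Z{n*u[n]}=z/(z-1)^2
By linearity: Z{13*n*u[n]}=13z/(z-1)^2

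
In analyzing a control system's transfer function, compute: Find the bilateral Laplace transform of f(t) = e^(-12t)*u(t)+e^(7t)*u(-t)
For e^(-12t)*u(t): L = 1/(s + 12), Re(s) > -12
For e^(7t)*u(-t): L = -1/(s-7), Re(s) < 7
Combined: F(s) = 1/(s + 12) - 1/(s-7), -12 < Re(s) < 7

Answer: 1/(s + 12) - 1/(s-7), ROC: -12 < Re(s) < 7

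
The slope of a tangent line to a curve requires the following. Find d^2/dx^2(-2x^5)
Apply power rule 2 times:
d^1: -10x^4
d^2: -40x^3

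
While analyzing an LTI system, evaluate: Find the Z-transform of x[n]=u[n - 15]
Using the time-shift property: Z{u[n-15]}=z^(-15)*z/(z-1)
=z^(-14)/(z-1)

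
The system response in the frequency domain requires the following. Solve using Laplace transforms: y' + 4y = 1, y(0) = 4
Take L of both sides: sY(s)-4+4Y(s) = 1/s
Y(s)(s+4) = 1/s+4
Y(s) = 1/(s(s+4))+4/(s+4)
Partial fractions: 1/(s(s+4)) = (1/4)/s - (1/4)/(s+4)
So Y(s) = (1/4)/s+(15/4)/(s+4)
Inverse transform (L^(-1){1/s} = 1, L^(-1){1/(s+4)} = e^(-4t)):

Answer: y(t) = 1/4+(15/4)·e^(-4t)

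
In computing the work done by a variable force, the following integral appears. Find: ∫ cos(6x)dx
Using substitution u = 6x: ∫ cos(u) du/6 = sin(u)/6+C

Answer: (1/6)sin(6x)+C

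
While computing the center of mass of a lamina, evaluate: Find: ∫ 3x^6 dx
Using power rule: ∫ 3x^6 dx = 3/7 x^7+C = (3/7)x^7+C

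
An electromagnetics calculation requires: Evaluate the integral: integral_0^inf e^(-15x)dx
integral_0^inf e^(-15x) dx=[-1/15 * e^(-15x)]_0^inf
=0 - (-1/15)=1/15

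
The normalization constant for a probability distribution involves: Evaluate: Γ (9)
Γ(n)=(n-1)! for positive integers
Γ(9)=8!=40320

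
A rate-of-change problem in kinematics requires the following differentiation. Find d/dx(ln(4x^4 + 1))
Chain rule: d/dx[ln(u)]=u'/u where u=4x^4 + 1
u'=16x^3

Answer: (16x^3)/(4x^4 + 1)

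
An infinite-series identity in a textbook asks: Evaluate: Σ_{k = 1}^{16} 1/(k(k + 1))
Partial fractions: 1/(k(k+1)) = 1/k - 1/(k+1)
Telescoping sum: 1(1-1/17) = 1·16/17

Answer: 16/17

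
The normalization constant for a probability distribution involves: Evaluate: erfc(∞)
erfc(x) = 1 - erf(x); erfc(∞) = 1 - erf(∞) = 1-1 = 0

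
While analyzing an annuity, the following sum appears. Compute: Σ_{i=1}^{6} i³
Using formula: Σ i^3=[n(n + 1)/2]²=[6·7/2]²=441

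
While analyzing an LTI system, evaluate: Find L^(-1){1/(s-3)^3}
L^(-1){1/(s-a)^n}=t^(n-1)·e^(at)/(n-1)!
Here a=3, n=3: t^2·e^(3t)/2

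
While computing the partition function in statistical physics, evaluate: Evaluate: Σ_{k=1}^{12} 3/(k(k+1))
Partial fractions: 3/(k(k + 1)) = 3/k - 3/(k + 1)
Telescoping sum: 3(1 - 1/13) = 3·12/13

Answer: 36/13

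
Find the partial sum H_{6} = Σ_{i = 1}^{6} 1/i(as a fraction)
H_6 = 1+1/2+1/3+...+1/6
= 49/20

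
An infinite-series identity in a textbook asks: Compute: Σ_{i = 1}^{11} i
Using formula: Σ i^1 = n(n + 1)/2 = 11·12/2 = 66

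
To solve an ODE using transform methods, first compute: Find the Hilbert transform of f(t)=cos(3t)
The Hilbert transform shifts each frequency component by -pi/2.
H{cos(wt)} = sin(wt)
With w = 3: H{cos(3t)} = sin(3t)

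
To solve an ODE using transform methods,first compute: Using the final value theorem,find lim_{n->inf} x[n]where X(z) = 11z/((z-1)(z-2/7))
Final value theorem: lim x[n] = lim_{z->1} (z-1)*X(z)
(z-1)*X(z) = 11z/(z-2/7)
As z->1: 11/(1 - 2/7) = 11/(5/7) = 77/5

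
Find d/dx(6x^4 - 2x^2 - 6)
Power rule: d/dx(ax^n) = n·a·x^(n-1)
Term by term: 24·x^3 - 4·x

Answer: 24x^3 - 4x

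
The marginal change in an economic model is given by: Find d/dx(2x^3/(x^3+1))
Quotient rule: (f/g)'=(f'g - fg')/g²
f=2x^3, f'=6x^2
g=x^3 + 1, g'=3x^2

Answer: (6x^2·(x^3 + 1) - 6x^5)/(x^3 + 1)²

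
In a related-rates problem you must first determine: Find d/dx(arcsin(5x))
d/dx[arcsin(u)] = u'/√(1-u²), u = 5x, u' = 5

Answer: 5/√(1 - 25x²)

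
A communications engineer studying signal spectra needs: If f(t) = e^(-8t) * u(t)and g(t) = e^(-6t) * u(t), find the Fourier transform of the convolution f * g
By the convolution theorem: F{f * g}=F(omega) * G(omega)
F(omega)=1/(8 + j * omega), G(omega)=1/(6 + j * omega)
F{f * g}=1/((8 + j * omega)(6 + j * omega))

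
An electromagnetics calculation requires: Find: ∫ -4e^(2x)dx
Since d/dx[e^(2x)] = 2e^(2x), we get -2 e^(2x)+C

Answer: -2e^(2x)+C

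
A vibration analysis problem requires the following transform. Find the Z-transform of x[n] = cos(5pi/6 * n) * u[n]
Z{cos(w0 * n) * u[n]}=z(z - cos(w0))/(z^2-2z * cos(w0)+1)
With w0=5pi/6: X(z)=z(z - cos(5pi/6))/(z^2-2z * cos(5pi/6)+1)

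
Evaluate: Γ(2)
Γ(n)=(n-1)! for positive integers
Γ(2)=1!=1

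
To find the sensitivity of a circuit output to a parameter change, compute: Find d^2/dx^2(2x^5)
Apply power rule 2 times:
d^1: 10x^4
d^2: 40x^3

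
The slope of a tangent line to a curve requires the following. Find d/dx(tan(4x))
Chain rule: d/dx[tan(u)]=sec²(u)·u' where u=4x
u'=4

Answer: 4·sec²(4x)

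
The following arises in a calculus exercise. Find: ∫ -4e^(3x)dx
Since d/dx[e^(3x)]=3e^(3x), we get -4/3 e^(3x)+C

Answer: (-4/3)e^(3x)+C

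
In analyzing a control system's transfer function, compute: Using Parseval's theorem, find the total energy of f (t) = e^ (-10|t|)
Parseval's theorem: E=integral |f(t)|^2 dt=(1/2pi) integral |F(omega)|^2 domega
E=integral_{-inf}^{inf} e^(-20|t|) dt=2 * integral_0^inf e^(-20t) dt=2/(2 * 10)=1/10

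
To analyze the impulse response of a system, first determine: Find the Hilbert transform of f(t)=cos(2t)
The Hilbert transform shifts each frequency component by -pi/2.
H{cos(wt)}=sin(wt)
With w=2: H{cos(2t)}=sin(2t)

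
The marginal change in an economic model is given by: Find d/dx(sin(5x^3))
Chain rule: d/dx[sin(u)]=cos(u)·u' where u=5x^3
u'=15x^2

Answer: 15x^2·cos(5x^3)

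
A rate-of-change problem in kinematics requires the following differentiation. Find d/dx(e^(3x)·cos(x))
Product rule: (fg)'=f'g + fg'
f=e^(3x), f'=3·e^(3x)
g=cos(x), g'=-sin(x)

Answer: 3·e^(3x)·cos(x) - e^(3x)·sin(x)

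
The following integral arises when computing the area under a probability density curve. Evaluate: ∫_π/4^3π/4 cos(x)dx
Antiderivative: sin(x)
Evaluate at bounds: [sin(1·3π/4)/1] - [sin(1·π/4)/1]
= ((√2/2) - (√2/2))/1 = 0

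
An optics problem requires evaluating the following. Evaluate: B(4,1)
B(x,y) = Γ(x)Γ(y)/Γ(x+y) = (x-1)!(y-1)!/(x+y-1)!
B(4,1) = 3!·0!/4! = 1/4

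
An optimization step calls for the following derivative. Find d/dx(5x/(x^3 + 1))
Quotient rule: (f/g)'=(f'g - fg')/g²
f=5x, f'=5
g=x^3+1, g'=3x^2

Answer: (5·(x^3+1)-15x^3)/(x^3+1)²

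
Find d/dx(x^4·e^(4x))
Product rule: (fg)' = f'g+fg'
f = x^4, f' = 4x^3
g = e^(4x), g' = 4·e^(4x)

Answer: 4x^3·e^(4x)+4x^4·e^(4x)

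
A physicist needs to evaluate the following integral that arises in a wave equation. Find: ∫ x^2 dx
Using power rule: ∫ x^2 dx = 1/3 x^3 + C = (1/3)x^3 + C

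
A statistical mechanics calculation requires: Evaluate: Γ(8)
Γ(n)=(n-1)! for positive integers
Γ(8)=7!=5040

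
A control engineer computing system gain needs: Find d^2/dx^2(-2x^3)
Apply power rule 2 times:
d^1: -6x^2
d^2: -12x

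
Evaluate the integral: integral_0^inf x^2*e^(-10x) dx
This is a Gamma integral. Substitute u=10x (du=10 dx):
integral_0^inf x^2 * e^(-10x) dx=(1/10^3) integral_0^inf u^2 * e^(-u) du
=Gamma(3)/10^3=2!/10^3=2/1000

Answer: 1/500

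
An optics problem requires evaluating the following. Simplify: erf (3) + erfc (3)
By definition erfc(x)=1 - erf(x)
erf(3)+erfc(3)=erf(3)+1 - erf(3)=1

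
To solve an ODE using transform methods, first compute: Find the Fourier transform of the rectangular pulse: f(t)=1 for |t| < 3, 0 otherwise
F(omega) = integral from -3 to 3 of e^(-j*omega*t) dt
= 2*sin(3*omega)/omega = 6*sinc(3*omega/pi)

Answer: 2*sin(3*omega)/omega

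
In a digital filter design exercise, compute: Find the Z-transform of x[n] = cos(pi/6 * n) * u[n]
Z{cos(w0*n)*u[n]}=z(z - cos(w0))/(z^2-2z*cos(w0)+1)
With w0=pi/6: X(z)=z(z - cos(pi/6))/(z^2-2z*cos(pi/6)+1)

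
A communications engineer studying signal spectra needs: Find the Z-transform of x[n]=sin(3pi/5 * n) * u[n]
Z{sin(w0*n)*u[n]} = z*sin(w0)/(z^2 - 2z*cos(w0) + 1)
With w0 = 3pi/5: X(z) = z*sin(3pi/5)/(z^2 - 2z*cos(3pi/5) + 1)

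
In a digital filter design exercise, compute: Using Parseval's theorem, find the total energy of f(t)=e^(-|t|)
Parseval's theorem: E=integral |f(t)|^2 dt=(1/2pi) integral |F(omega)|^2 domega
E=integral_{-inf}^{inf} e^(-2|t|) dt=2*integral_0^inf e^(-2t) dt=2/(2*1)=1/1

Answer: 1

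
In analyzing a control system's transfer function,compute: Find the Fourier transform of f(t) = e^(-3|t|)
Using the standard pair: F{e^(-a|t|)}=2a/(a^2 + omega^2)
With a=3: F(omega)=6/(9 + omega^2)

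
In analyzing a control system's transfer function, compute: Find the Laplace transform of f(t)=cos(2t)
L{cos(wt)}=s/(s² + w²)
L{cos(2t)}=s/(s² + 4)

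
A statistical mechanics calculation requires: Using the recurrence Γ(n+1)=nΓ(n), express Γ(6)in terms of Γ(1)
Γ(6)=5Γ(5)=5·4Γ(4)=...=5!·Γ(1)=120·Γ(1)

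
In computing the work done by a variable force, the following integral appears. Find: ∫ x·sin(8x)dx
By parts: u=x, dv=sin(8x) dx
du=dx, v=-cos(8x)/8
=-x·cos(8x)/8 + sin(8x)/8² + C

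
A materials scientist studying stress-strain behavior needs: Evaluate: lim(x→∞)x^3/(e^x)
Apply L'Hôpital 3 times (∞/∞ each time):
Eventually get 3!/(e^x) → 0

Answer: 0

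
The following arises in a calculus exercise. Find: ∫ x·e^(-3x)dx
Integration by parts: u = x, dv = e^(-3x) dx
du = dx, v = e^(-3x)/(-3)
= x·e^(-3x)/(-3) - ∫ e^(-3x)/(-3) dx
= x·e^(-3x)/(-3) - e^(-3x)/9+C

Answer: e^(-3x)(x/(-3)-1/9)+C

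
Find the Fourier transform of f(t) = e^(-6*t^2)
The Fourier transform of a Gaussian e^(-a*t^2) is sqrt(pi/a)*e^(-omega^2/(4a)).
With a=6: F(omega)=sqrt(pi/6)*e^(-omega^2/24)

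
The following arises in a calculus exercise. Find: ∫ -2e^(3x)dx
Since d/dx[e^(3x)] = 3e^(3x), we get -2/3 e^(3x) + C

Answer: (-2/3)e^(3x) + C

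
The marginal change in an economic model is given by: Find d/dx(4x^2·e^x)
Product rule: (fg)' = f'g+fg'
f = 4x^2, f' = 8x
g = e^x, g' = e^x

Answer: 8x·e^x+4x^2·e^x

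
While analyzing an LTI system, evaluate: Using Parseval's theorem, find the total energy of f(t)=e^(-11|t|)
Parseval's theorem: E = integral |f(t)|^2 dt = (1/2pi) integral |F(omega)|^2 domega
E = integral_{-inf}^{inf} e^(-22|t|) dt = 2*integral_0^inf e^(-22t) dt = 2/(2*11) = 1/11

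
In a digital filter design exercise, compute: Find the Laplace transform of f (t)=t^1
L{t^n} = n!/s^(n + 1)
L{t^1} = 1!/s^2 = 1/s^2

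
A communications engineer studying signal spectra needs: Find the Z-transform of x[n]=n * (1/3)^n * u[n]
Using the property Z{n*a^n*u[n]}=az/(z-a)^2
With a=1/3: X(z)=(1/3)z/(z - 1/3)^2, |z| > 1/3

Answer: (1/3)z/(z - 1/3)^2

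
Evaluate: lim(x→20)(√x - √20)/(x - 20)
Multiply by conjugate (√x + √20)/(√x + √20):
=(x - 20)/((x - 20)(√x + √20))=1/(√x + √20)
As x → 20: 1/(2√20)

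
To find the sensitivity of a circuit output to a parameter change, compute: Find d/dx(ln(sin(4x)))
Chain rule: d/dx[ln(u)] = u'/u where u = sin(4x)
u' = 4cos(4x)

Answer: (4cos(4x))/(sin(4x))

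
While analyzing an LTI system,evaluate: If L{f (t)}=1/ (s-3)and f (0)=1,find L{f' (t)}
L{f'(t)}=s·F(s) - f(0)=s/(s-3)-1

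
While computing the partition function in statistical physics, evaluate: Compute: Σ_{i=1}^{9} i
Using formula: Σ i^1 = n(n + 1)/2 = 9·10/2 = 45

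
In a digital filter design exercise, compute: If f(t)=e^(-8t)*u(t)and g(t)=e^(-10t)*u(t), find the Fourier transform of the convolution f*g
By the convolution theorem: F{f*g}=F(omega)*G(omega)
F(omega)=1/(8 + j*omega), G(omega)=1/(10 + j*omega)
F{f*g}=1/((8 + j*omega)(10 + j*omega))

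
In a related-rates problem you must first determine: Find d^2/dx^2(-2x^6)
Apply power rule 2 times:
d^1: -12x^5
d^2: -60x^4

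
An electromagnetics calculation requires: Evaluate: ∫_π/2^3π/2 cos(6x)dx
Antiderivative: sin(6x)/6
Evaluate at bounds: [sin(6·3π/2)/6] - [sin(6·π/2)/6]
=((0) - (0))/6=0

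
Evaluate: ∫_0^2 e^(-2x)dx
Antiderivative: (1/(-2))e^(-2x)
Evaluate: (1/(-2))(e^-4-1)

Answer: (e^-4-1)/(-2)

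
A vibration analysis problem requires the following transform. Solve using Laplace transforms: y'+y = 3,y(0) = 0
Take L of both sides: sY(s)-0+Y(s)=3/s
Y(s)(s+1)=3/s+0
Y(s)=3/(s(s+1))+0/(s+1)
Partial fractions: 3/(s(s+1))=3/s - 3/(s+1)
So Y(s)=3/s - 3/(s+1)
Inverse transform (L^(-1){1/s}=1, L^(-1){1/(s+1)}=e^(-t)):

Answer: y(t)=3-3·e^(-t)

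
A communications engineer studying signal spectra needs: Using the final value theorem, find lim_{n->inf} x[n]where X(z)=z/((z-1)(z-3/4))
Final value theorem: lim x[n] = lim_{z->1} (z-1) * X(z)
(z-1) * X(z) = z/(z-3/4)
As z->1: 1/(1 - 3/4) = 1/(1/4) = 4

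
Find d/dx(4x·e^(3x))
Product rule: (fg)' = f'g+fg'
f = 4x, f' = 4
g = e^(3x), g' = 3·e^(3x)

Answer: 4·e^(3x)+12x·e^(3x)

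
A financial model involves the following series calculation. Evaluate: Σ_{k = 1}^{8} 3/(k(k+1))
Partial fractions: 3/(k(k+1))=3/k - 3/(k+1)
Telescoping sum: 3(1-1/9)=3·8/9

Answer: 8/3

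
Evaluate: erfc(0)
erfc(x) = 1 - erf(x); erfc(0) = 1 - erf(0) = 1-0 = 1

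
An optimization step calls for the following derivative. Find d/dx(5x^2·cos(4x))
Product rule: (fg)' = f'g+fg'
f = 5x^2, f' = 10x
g = cos(4x), g' = -4·sin(4x)

Answer: 10x·cos(4x)-20x^2·sin(4x)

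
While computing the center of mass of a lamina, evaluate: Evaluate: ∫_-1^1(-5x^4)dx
Step 1: Find antiderivative F(x) = -x^5
Step 2: F(1) - F(-1) = -1 - (1) = -2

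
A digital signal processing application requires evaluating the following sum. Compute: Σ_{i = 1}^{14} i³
Using formula: Σ i^3=[n(n + 1)/2]²=[14·15/2]²=11025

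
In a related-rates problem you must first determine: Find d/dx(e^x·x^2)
Product rule: (fg)' = f'g + fg'
f = e^x, f' = e^x
g = x^2, g' = 2x

Answer: e^x·x^2 + 2·e^x·x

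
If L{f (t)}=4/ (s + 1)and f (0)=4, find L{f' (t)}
L{f'(t)}=s·F(s) - f(0)=4s/(s+1)-4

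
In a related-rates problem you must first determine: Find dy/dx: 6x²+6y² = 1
Differentiate: 12x+12y·(dy/dx)=0
dy/dx=-12x/(12y)=-1·(x/y)

Answer: dy/dx=-1·(x/y)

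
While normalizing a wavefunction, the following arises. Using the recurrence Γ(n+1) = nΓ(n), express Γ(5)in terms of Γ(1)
Γ(5)=4Γ(4)=4·3Γ(3)=...=4!·Γ(1)=24·Γ(1)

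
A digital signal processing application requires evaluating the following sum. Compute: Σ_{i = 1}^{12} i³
Using formula: Σ i^3=[n(n + 1)/2]²=[12·13/2]²=6084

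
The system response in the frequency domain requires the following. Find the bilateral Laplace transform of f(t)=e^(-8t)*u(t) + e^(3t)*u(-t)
For e^(-8t)*u(t): L=1/(s + 8), Re(s) > -8
For e^(3t)*u(-t): L=-1/(s-3), Re(s) < 3
Combined: F(s)=1/(s + 8) - 1/(s-3), -8 < Re(s) < 3

Answer: 1/(s + 8) - 1/(s-3), ROC: -8 < Re(s) < 3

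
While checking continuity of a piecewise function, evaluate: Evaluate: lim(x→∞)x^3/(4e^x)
Apply L'Hôpital 3 times (∞/∞ each time):
Eventually get 3!/(4e^x) → 0

Answer: 0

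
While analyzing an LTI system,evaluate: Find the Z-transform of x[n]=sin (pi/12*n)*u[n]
Z{sin(w0 * n) * u[n]}=z * sin(w0)/(z^2-2z * cos(w0)+1)
With w0=pi/12: X(z)=z * sin(pi/12)/(z^2-2z * cos(pi/12)+1)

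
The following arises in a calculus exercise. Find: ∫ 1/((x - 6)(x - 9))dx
Partial fractions: 1/((x-6)(x-9))=A/(x-6)+B/(x-9)
A=-1/3, B=1/3
∫ [-1/3· 1/(x-6)+1/3· 1/(x-9)] dx
=(1/3)[ln|x-9| - ln|x-6|]+C

Answer: (1/3)·ln|(x-9)/(x-6)|+C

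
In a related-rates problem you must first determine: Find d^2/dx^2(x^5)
Apply power rule 2 times:
d^1: 5x^4
d^2: 20x^3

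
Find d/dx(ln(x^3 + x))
Chain rule: d/dx[ln(u)] = u'/u where u = x^3 + x
u' = 3x^2 + 1

Answer: (3x^2 + 1)/(x^3 + x)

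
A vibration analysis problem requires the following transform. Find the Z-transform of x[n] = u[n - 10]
Using the time-shift property: Z{u[n-10]} = z^(-10)*z/(z-1)
= z^(-9)/(z-1)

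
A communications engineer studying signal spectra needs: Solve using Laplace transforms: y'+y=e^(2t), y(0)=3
Take L: sY - 3+Y = 1/(s-2)
Y(s+1) = 1/(s-2)+3
Y = 1/((s-2)(s+1))+3/(s+1)
Partial fractions: 1/((s-2)(s+1)) = (1/3)/(s-2) - (1/3)/(s+1)
So Y = (1/3)/(s-2)+(8/3)/(s+1)
Inverse Laplace transform (L^(-1){1/(s-2)} = e^(2t), L^(-1){1/(s+1)} = e^(-t)):

Answer: y(t) = (1/3)·e^(2t)+(8/3)·e^(-t)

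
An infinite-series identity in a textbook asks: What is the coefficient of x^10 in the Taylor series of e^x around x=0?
Taylor series of e^x=Σ x^n/n!
Coefficient of x^10=1/10!=1/3628800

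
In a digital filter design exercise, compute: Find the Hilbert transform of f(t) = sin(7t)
The Hilbert transform shifts each frequency component by -pi/2.
H{sin(wt)}=-cos(wt)
With w=7: H{sin(7t)}=-cos(7t)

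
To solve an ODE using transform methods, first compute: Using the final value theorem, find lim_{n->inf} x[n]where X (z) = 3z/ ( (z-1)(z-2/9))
Final value theorem: lim x[n] = lim_{z->1} (z-1) * X(z)
(z-1) * X(z) = 3z/(z-2/9)
As z->1: 3/(1-2/9) = 3/(7/9) = 27/7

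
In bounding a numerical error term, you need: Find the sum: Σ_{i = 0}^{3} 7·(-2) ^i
Geometric series: S=a(1 - r^n)/(1 - r)
a=7, r=-2, n=4
S=7(1 - 16)/3=-35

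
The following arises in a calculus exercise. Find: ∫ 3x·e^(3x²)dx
Let u = 3x², du = 6x dx
∫ (1/2)e^u du = e^u/2+C

Answer: e^(3x²)/2+C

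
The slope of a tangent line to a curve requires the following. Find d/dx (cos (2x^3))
Chain rule: d/dx[cos(u)] = -sin(u)·u' where u = 2x^3
u' = 6x^2

Answer: -6x^2·sin(2x^3)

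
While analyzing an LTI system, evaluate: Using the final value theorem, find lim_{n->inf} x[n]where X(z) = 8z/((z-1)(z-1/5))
Final value theorem: lim x[n] = lim_{z->1} (z-1)*X(z)
(z-1)*X(z) = 8z/(z-1/5)
As z->1: 8/(1 - 1/5) = 8/(4/5) = 10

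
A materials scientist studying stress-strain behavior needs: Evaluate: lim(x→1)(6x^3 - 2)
Polynomial is continuous, so substitute x = 1:
6·1^3 - 2 = 4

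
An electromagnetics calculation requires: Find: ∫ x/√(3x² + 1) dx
Let u=3x²+1, du=6x dx
∫ (1/6)·u^(-1/2) du=√u/3+C

Answer: √(3x²+1)/3+C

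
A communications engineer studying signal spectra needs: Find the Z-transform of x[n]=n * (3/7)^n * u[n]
Using the property Z{n * a^n * u[n]} = az/(z-a)^2
With a = 3/7: X(z) = (3/7)z/(z - 3/7)^2, |z| > 3/7

Answer: (3/7)z/(z - 3/7)^2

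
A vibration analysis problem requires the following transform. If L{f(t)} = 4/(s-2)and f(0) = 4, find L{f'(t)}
L{f'(t)}=s·F(s) - f(0)=4s/(s-2)-4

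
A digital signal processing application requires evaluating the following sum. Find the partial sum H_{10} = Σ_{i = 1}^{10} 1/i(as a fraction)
H_10=1 + 1/2 + 1/3 + ... + 1/10
=7381/2520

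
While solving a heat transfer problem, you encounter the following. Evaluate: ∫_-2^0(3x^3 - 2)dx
Step 1: Find antiderivative F(x) = (3/4)x^4-2x
Step 2: F(0) - F(-2) = 0 - (16) = -16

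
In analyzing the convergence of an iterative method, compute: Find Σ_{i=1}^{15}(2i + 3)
=2·Σ i + 3·15=2·120 + 45=285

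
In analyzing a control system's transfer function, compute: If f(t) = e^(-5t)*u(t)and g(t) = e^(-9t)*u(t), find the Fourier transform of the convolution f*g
By the convolution theorem: F{f * g} = F(omega) * G(omega)
F(omega) = 1/(5 + j * omega), G(omega) = 1/(9 + j * omega)
F{f * g} = 1/((5 + j * omega)(9 + j * omega))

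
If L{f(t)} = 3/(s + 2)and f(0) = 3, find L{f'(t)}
L{f'(t)} = s·F(s) - f(0) = 3s/(s + 2) - 3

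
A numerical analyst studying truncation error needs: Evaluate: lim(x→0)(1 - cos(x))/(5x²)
Using 1-cos(u) ≈ u²/2 for small u:
(1-cos(x)) ≈ (x)²/2 = 1x²/2
So limit = 1/(2·5) = 1/10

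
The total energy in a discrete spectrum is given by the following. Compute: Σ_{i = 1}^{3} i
Using formula: Σ i^1 = n(n+1)/2 = 3·4/2 = 6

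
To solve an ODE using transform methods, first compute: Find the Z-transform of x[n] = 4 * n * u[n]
Z{n*u[n]}=z/(z-1)^2
By linearity: Z{4*n*u[n]}=4z/(z-1)^2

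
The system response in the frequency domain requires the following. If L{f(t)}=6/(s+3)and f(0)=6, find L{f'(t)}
L{f'(t)} = s·F(s) - f(0) = 6s/(s + 3) - 6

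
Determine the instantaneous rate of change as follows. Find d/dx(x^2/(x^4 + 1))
Quotient rule: (f/g)'=(f'g - fg')/g²
f=x^2, f'=2x
g=x^4+1, g'=4x^3

Answer: (2x·(x^4+1)-4x^5)/(x^4+1)²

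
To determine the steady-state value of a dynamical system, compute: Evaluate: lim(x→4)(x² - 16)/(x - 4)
Factor: (x² - 16) = (x-4)(x + 4)
Cancel (x-4): lim(x→4) (x + 4) = 8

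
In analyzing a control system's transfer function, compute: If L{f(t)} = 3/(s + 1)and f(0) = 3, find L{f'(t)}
L{f'(t)} = s·F(s) - f(0) = 3s/(s + 1) - 3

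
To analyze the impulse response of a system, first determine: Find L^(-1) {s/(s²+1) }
L^(-1){s/(s² + w²)}=cos(wt)
Here w=1

Answer: cos(t)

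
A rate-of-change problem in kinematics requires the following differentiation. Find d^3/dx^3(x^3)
Apply power rule 3 times:
d^1: 3x^2
d^2: 6x
d^3: 6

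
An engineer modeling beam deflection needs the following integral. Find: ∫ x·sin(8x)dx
By parts: u=x, dv=sin(8x) dx
du=dx, v=-cos(8x)/8
=-x·cos(8x)/8+sin(8x)/8²+C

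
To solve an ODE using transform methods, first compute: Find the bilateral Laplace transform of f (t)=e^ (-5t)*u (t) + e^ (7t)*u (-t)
For e^(-5t)*u(t): L = 1/(s+5), Re(s) > -5
For e^(7t)*u(-t): L = -1/(s-7), Re(s) < 7
Combined: F(s) = 1/(s+5)-1/(s-7), -5 < Re(s) < 7

Answer: 1/(s+5)-1/(s-7), ROC: -5 < Re(s) < 7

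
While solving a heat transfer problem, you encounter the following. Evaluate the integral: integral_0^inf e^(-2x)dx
integral_0^inf e^(-2x) dx=[-1/2*e^(-2x)]_0^inf
=0 - (-1/2)=1/2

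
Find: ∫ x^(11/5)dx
Power rule: ∫ x^(11/5) dx=x^(16/5)/(16/5)+C

Answer: (5/16)·x^(16/5)+C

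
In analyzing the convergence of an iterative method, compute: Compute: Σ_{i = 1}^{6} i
Using formula: Σ i^1=n(n+1)/2=6·7/2=21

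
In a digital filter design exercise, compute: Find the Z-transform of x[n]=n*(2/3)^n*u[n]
Using the property Z{n*a^n*u[n]}=az/(z-a)^2
With a=2/3: X(z)=(2/3)z/(z - 2/3)^2, |z| > 2/3

Answer: (2/3)z/(z - 2/3)^2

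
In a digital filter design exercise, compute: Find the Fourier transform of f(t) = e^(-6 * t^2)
The Fourier transform of a Gaussian e^(-a * t^2) is sqrt(pi/a) * e^(-omega^2/(4a)).
With a = 6: F(omega) = sqrt(pi/6) * e^(-omega^2/24)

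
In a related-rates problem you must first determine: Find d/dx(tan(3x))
Chain rule: d/dx[tan(u)] = sec²(u)·u' where u = 3x
u' = 3

Answer: 3·sec²(3x)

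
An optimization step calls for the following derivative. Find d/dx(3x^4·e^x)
Product rule: (fg)'=f'g+fg'
f=3x^4, f'=12x^3
g=e^x, g'=e^x

Answer: 12x^3·e^x+3x^4·e^x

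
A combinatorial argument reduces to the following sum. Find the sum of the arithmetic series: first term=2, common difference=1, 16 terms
Last term: a_n = 2+(16-1)·1 = 17
Sum = n(a_1+a_n)/2 = 16(2+17)/2 = 152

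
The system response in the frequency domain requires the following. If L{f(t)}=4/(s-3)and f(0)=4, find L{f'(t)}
L{f'(t)}=s·F(s) - f(0)=4s/(s-3)-4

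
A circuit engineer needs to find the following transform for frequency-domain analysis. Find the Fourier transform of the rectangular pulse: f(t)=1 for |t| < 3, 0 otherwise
F(omega) = integral from -3 to 3 of e^(-j * omega * t) dt
= 2 * sin(3 * omega)/omega = 6 * sinc(3 * omega/pi)

Answer: 2 * sin(3 * omega)/omega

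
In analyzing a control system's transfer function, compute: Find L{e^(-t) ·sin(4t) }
First shifting: L{e^(at)f(t)} = F(s-a)
L{sin(4t)} = 4/(s²+16)
Shift: 4/((s+1)²+16)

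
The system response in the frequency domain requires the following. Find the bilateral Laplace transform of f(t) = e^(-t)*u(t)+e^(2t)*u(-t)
For e^(-t) * u(t): L = 1/(s+1), Re(s) > -1
For e^(2t) * u(-t): L = -1/(s-2), Re(s) < 2
Combined: F(s) = 1/(s+1)-1/(s-2), -1 < Re(s) < 2

Answer: 1/(s+1)-1/(s-2), ROC: -1 < Re(s) < 2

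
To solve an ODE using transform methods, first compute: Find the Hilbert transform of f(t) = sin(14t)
The Hilbert transform shifts each frequency component by -pi/2.
H{sin(wt)}=-cos(wt)
With w=14: H{sin(14t)}=-cos(14t)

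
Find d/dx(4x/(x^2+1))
Quotient rule: (f/g)'=(f'g - fg')/g²
f=4x, f'=4
g=x^2+1, g'=2x

Answer: (4·(x^2+1)-8x^2)/(x^2+1)²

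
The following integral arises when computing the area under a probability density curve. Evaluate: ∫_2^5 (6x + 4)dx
Step 1: Find antiderivative F(x) = 3x^2+4x
Step 2: F(5) - F(2) = 95 - (20) = 75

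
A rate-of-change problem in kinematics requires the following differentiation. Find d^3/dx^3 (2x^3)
Apply power rule 3 times:
d^1: 6x^2
d^2: 12x
d^3: 12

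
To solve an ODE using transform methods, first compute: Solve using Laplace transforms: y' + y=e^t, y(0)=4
Take L: sY - 4 + Y = 1/(s-1)
Y(s + 1) = 1/(s-1) + 4
Y = 1/((s-1)(s + 1)) + 4/(s + 1)
Partial fractions: 1/((s-1)(s + 1)) = (1/2)/(s-1) - (1/2)/(s + 1)
So Y = (1/2)/(s-1) + (7/2)/(s + 1)
Inverse Laplace transform (L^(-1){1/(s-1)} = e^t, L^(-1){1/(s + 1)} = e^(-t)):

Answer: y(t) = (1/2)·e^t + (7/2)·e^(-t)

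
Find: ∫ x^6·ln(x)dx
By parts: u = ln(x), dv = x^6 dx
du = 1/x dx, v = x^7/7
= x^7·ln(x)/7 - ∫ x^6/7 dx
= x^7·ln(x)/7 - x^7/49 + C

Answer: x^7(ln(x)/7 - 1/49) + C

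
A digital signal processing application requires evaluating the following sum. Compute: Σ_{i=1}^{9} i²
Using formula: Σ i^2 = n(n + 1)(2n + 1)/6 = 9·10·19/6 = 285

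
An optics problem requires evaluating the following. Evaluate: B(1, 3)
B(x,y)=Γ(x)Γ(y)/Γ(x + y)=(x-1)!(y-1)!/(x + y-1)!
B(1,3)=0!·2!/3!=1/3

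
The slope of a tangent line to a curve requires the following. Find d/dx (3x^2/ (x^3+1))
Quotient rule: (f/g)'=(f'g - fg')/g²
f=3x^2, f'=6x
g=x^3 + 1, g'=3x^2

Answer: (6x·(x^3 + 1) - 9x^4)/(x^3 + 1)²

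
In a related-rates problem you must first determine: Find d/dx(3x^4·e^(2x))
Product rule: (fg)'=f'g+fg'
f=3x^4, f'=12x^3
g=e^(2x), g'=2·e^(2x)

Answer: 12x^3·e^(2x)+6x^4·e^(2x)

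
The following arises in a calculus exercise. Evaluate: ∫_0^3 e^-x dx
Antiderivative: -e^-x
Evaluate: -(e^-3 - 1)

Answer: (e^-3 - 1)/(-1)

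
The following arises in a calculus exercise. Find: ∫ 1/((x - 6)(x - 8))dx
Partial fractions: 1/((x-6)(x-8))=A/(x-6)+B/(x-8)
A=-1/2, B=1/2
∫ [-1/2· 1/(x-6)+1/2· 1/(x-8)] dx
=(1/2)[ln|x-8| - ln|x-6|]+C

Answer: (1/2)·ln|(x-8)/(x-6)|+C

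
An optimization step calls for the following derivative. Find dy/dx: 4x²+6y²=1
Differentiate: 8x+12y·(dy/dx) = 0
dy/dx = -8x/(12y) = -(2/3)·(x/y)

Answer: dy/dx = -(2/3)·(x/y)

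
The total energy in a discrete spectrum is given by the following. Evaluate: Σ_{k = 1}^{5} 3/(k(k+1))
Partial fractions: 3/(k(k+1))=3/k - 3/(k+1)
Telescoping sum: 3(1-1/6)=3·5/6

Answer: 5/2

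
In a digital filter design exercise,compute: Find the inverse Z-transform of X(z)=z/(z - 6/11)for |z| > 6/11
Standard pair: z/(z-a) <-> a^n * u[n] for causal signals
With a = 6/11: x[n] = (6/11)^n * u[n]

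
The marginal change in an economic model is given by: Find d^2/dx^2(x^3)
Apply power rule 2 times:
d^1: 3x^2
d^2: 6x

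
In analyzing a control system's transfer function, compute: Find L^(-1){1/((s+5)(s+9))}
Partial fractions: 1/((s + 5)(s + 9)) = A/(s + 5) + B/(s + 9)
Cover-up: A = 1/(s + 9)|_{s = -5} = 1/4; B = 1/(s + 5)|_{s = -9} = -1/4
L^(-1) = (1/4)e^(-5t) - (1/4)e^(-9t)

Answer: (1/4)(e^(-5t) - e^(-9t))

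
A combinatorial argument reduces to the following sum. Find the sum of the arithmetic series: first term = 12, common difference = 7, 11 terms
Last term: a_n=12+(11-1)·7=82
Sum=n(a_1+a_n)/2=11(12+82)/2=517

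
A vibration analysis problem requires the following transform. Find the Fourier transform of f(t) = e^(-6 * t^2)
The Fourier transform of a Gaussian e^(-a * t^2) is sqrt(pi/a) * e^(-omega^2/(4a)).
With a=6: F(omega)=sqrt(pi/6) * e^(-omega^2/24)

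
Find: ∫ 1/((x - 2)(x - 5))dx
Partial fractions: 1/((x-2)(x-5)) = A/(x-2) + B/(x-5)
A = -1/3, B = 1/3
∫ [-1/3· 1/(x-2) + 1/3· 1/(x-5)] dx
= (1/3)[ln|x-5| - ln|x-2|] + C

Answer: (1/3)·ln|(x-5)/(x-2)| + C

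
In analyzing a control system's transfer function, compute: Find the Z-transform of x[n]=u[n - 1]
Using the time-shift property: Z{u[n-1]} = z^(-1)*z/(z-1)
= z^(0)/(z-1)

Answer: 1/(z-1)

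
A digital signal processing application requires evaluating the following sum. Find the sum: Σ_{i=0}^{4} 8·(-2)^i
Geometric series: S = a(1 - r^n)/(1 - r)
a = 8, r = -2, n = 5
S = 8(1 + 32)/3 = 88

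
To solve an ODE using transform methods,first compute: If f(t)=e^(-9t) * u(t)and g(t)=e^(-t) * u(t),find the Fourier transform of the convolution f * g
By the convolution theorem: F{f*g} = F(omega)*G(omega)
F(omega) = 1/(9 + j*omega), G(omega) = 1/(1 + j*omega)
F{f*g} = 1/((9 + j*omega)(1 + j*omega))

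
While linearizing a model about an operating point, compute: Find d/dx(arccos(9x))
d/dx[arccos(u)]=-u'/√(1-u²), u=9x, u'=9

Answer: -9/√(1-81x²)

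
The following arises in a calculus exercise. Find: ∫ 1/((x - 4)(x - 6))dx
Partial fractions: 1/((x-4)(x-6)) = A/(x-4) + B/(x-6)
A = -1/2, B = 1/2
∫ [-1/2· 1/(x-4) + 1/2· 1/(x-6)] dx
= (1/2)[ln|x-6| - ln|x-4|] + C

Answer: (1/2)·ln|(x-6)/(x-4)| + C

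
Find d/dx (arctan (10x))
d/dx[arctan(u)]=u'/(1+u²), u=10x, u'=10

Answer: 10/(1+100x²)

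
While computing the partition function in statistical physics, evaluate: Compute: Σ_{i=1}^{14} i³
Using formula: Σ i^3=[n(n+1)/2]²=[14·15/2]²=11025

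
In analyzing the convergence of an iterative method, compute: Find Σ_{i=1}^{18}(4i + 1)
=4·Σ i + 1·18=4·171 + 18=702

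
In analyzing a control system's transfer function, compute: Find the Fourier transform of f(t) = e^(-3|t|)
Using the standard pair: F{e^(-a|t|)} = 2a/(a^2+omega^2)
With a = 3: F(omega) = 6/(9+omega^2)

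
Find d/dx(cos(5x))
Chain rule: d/dx[cos(u)]=-sin(u)·u' where u=5x
u'=5

Answer: -5·sin(5x)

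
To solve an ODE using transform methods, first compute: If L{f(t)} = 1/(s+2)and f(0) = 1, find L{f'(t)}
L{f'(t)} = s·F(s) - f(0) = s/(s + 2) - 1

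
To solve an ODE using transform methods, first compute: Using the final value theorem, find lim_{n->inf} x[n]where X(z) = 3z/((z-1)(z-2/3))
Final value theorem: lim x[n] = lim_{z->1} (z-1) * X(z)
(z-1) * X(z) = 3z/(z-2/3)
As z->1: 3/(1 - 2/3) = 3/(1/3) = 9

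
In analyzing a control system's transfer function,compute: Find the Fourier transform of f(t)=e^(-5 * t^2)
The Fourier transform of a Gaussian e^(-a*t^2) is sqrt(pi/a)*e^(-omega^2/(4a)).
With a = 5: F(omega) = sqrt(pi/5)*e^(-omega^2/20)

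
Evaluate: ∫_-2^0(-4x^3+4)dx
Step 1: Find antiderivative F(x)=-x^4+4x
Step 2: F(0) - F(-2)=0 - (-24)=24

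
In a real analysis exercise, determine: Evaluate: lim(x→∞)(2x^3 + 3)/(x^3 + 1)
Divide numerator and denominator by x^3:
lim (2 + 3/x^3)/(1 + 1/x^3) = 2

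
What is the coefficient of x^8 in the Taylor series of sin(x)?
sin(x) has only odd powers. Coefficient of x^8 = 0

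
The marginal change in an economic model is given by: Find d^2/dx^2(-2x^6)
Apply power rule 2 times:
d^1: -12x^5
d^2: -60x^4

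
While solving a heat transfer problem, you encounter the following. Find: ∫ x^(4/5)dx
Power rule: ∫ x^(4/5) dx = x^(9/5)/(9/5) + C

Answer: (5/9)·x^(9/5) + C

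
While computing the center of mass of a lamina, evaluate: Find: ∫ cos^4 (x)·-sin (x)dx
Let u=cos(x), du=-sin(x) dx
∫ u^4 du=u^5/5+C

Answer: cos^5(x)/5+C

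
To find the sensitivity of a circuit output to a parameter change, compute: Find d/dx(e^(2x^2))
Chain rule: d/dx[e^u] = e^u · u' where u = 2x^2
u' = 4x

Answer: 4x·e^(2x^2)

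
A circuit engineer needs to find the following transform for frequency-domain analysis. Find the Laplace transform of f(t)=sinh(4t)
L{sinh(at)} = a/(s²-a²)
L{sinh(4t)} = 4/(s²-16)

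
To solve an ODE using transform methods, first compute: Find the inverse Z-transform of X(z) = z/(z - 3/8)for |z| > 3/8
Standard pair: z/(z-a) <-> a^n*u[n] for causal signals
With a = 3/8: x[n] = (3/8)^n*u[n]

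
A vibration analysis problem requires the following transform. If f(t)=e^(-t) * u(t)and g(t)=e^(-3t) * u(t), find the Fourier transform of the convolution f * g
By the convolution theorem: F{f * g} = F(omega) * G(omega)
F(omega) = 1/(1 + j * omega), G(omega) = 1/(3 + j * omega)
F{f * g} = 1/((1 + j * omega)(3 + j * omega))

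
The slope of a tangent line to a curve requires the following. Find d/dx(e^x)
Chain rule: d/dx[e^u]=e^u · u' where u=x
u'=1

Answer: 1·e^x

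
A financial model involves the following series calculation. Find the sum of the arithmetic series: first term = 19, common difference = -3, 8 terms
Last term: a_n = 19 + (8 - 1)·-3 = -2
Sum = n(a_1 + a_n)/2 = 8(19 + (-2))/2 = 68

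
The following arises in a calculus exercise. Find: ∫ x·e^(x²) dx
Let u=x², du=2x dx
∫ (1/2)e^u du=e^u/2+C

Answer: e^(x²)/2+C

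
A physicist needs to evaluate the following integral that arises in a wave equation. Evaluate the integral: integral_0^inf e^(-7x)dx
integral_0^inf e^(-7x) dx=[-1/7 * e^(-7x)]_0^inf
=0 - (-1/7)=1/7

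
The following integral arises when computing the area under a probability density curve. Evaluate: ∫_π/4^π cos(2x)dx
Antiderivative: sin(2x)/2
Evaluate at bounds: [sin(2·π)/2] - [sin(2·π/4)/2]
= ((0) - (1))/2 = -1/2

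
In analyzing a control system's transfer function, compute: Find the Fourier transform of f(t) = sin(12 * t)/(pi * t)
sin(W * t)/(pi * t) = (W/pi) * sinc(W * t/pi) is the impulse response of the ideal low-pass filter with cutoff W (here W = 12).
Its Fourier transform is a rectangular function:
F(omega) = 1 for |omega| < 12, 0 otherwise

Answer: rect(omega/24) [i.e., 1 for |omega| < 12, 0 otherwise]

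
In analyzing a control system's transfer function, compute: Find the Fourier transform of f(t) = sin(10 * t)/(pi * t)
sin(W * t)/(pi * t) = (W/pi) * sinc(W * t/pi) is the impulse response of the ideal low-pass filter with cutoff W (here W = 10).
Its Fourier transform is a rectangular function:
F(omega) = 1 for |omega| < 10, 0 otherwise

Answer: rect(omega/20) [i.e., 1 for |omega| < 10, 0 otherwise]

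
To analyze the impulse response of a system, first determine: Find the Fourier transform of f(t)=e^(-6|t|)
Using the standard pair: F{e^(-a|t|)} = 2a/(a^2+omega^2)
With a = 6: F(omega) = 12/(36+omega^2)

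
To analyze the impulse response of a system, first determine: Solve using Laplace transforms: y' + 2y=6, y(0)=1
Take L of both sides: sY(s) - 1 + 2Y(s) = 6/s
Y(s)(s + 2) = 6/s + 1
Y(s) = 6/(s(s + 2)) + 1/(s + 2)
Partial fractions: 6/(s(s + 2)) = 3/s - 3/(s + 2)
So Y(s) = 3/s - 2/(s + 2)
Inverse transform (L^(-1){1/s} = 1, L^(-1){1/(s + 2)} = e^(-2t)):

Answer: y(t) = 3 - 2·e^(-2t)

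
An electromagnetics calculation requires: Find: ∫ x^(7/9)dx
Power rule: ∫ x^(7/9) dx = x^(16/9)/(16/9)+C

Answer: (9/16)·x^(16/9)+C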